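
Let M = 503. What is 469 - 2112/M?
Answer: 233795/503 ≈ 464.80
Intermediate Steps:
469 - 2112/M = 469 - 2112/503 = 233795/503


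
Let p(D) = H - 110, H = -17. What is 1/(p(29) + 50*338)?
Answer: 1/16773 ≈ 5.9620e-5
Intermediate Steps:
p(D) = -127 (p(D) = -17 - 110 = -127)
1/(p(29) + 50*338) = 1/(-127 + 50*338) = 1/(-127 + 16900) = 1/16773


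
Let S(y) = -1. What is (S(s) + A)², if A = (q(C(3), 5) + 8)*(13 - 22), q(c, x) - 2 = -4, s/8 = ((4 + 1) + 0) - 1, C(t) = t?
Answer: 3025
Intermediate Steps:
s = 32 (s = 8*(((4 + 1) + 0) - 1) = 8*((5 + 0) - 1) = 8*(5 - 1) = 8*4 = 32)
q(c, x) = -2 (q(c, x) = 2 - 4 = -2)
A = -54 (A = (-2 + 8)*(13 - 22) = 6*(-9) = -54)
(S(s) + A)² = (-1 - 54)² = (-55)² = 3025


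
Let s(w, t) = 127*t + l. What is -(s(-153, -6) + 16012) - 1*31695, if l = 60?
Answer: -47005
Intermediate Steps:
s(w, t) = 60 + 127*t (s(w, t) = 127*t + 60 = 60 + 127*t)
-(s(-153, -6) + 16012) - 1*31695 = -((60 + 127*(-6)) + 16012) - 1*31695 = -((60 - 762) + 16012) - 31695 = -(-702 + 16012) - 31695 = -1*15310 - 31695 = -15310 - 31695 = -47005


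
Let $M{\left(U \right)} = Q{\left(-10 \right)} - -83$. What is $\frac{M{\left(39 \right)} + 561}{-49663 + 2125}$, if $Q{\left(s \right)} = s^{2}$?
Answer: $- \frac{124}{7923} \approx -0.015651$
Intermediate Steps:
$M{\left(U \right)} = 183$ ($M{\left(U \right)} = \left(-10\right)^{2} - -83 = 100 + 83 = 183$)
$\frac{M{\left(39 \right)} + 561}{-49663 + 2125} = \frac{183 + 561}{-49663 + 2125} = \frac{744}{-47538} = 744 \left(- \frac{1}{47538}\right) = - \frac{124}{7923}$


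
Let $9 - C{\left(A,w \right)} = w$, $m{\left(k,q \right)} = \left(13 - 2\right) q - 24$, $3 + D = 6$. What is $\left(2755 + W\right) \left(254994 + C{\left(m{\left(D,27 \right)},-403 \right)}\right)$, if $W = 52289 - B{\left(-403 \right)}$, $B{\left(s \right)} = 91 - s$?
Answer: $13932397300$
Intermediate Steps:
$D = 3$ ($D = -3 + 6 = 3$)
$m{\left(k,q \right)} = -24 + 11 q$ ($m{\left(k,q \right)} = 11 q - 24 = -24 + 11 q$)
$C{\left(A,w \right)} = 9 - w$
$W = 51795$ ($W = 52289 - \left(91 - -403\right) = 52289 - \left(91 + 403\right) = 52289 - 494 = 51795$)
$\left(2755 + W\right) \left(254994 + C{\left(m{\left(D,27 \right)},-403 \right)}\right) = \left(2755 + 51795\right) \left(254994 + \left(9 - -403\right)\right) = 54550 \left(254994 + \left(9 + 403\right)\right) = 54550 \left(254994 + 412\right) = 54550 \cdot 255406 = 13932397300$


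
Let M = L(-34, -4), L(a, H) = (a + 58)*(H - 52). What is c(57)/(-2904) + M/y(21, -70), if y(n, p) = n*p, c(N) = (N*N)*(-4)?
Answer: 45649/8470 ≈ 5.3895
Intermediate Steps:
L(a, H) = (-52 + H)*(58 + a) (L(a, H) = (58 + a)*(-52 + H) = (-52 + H)*(58 + a))
c(N) = -4*N**2 (c(N) = N**2*(-4) = -4*N**2)
M = -1344 (M = -3016 - 52*(-34) + 58*(-4) - 4*(-34) = -3016 + 1768 - 232 + 136 = -1344)
c(57)/(-2904) + M/y(21, -70) = -4*57**2/(-2904) - 1344/(21*(-70)) = -4*3249*(-1/2904) - 1344/(-1470) = -12996*(-1/2904) - 1344*(-1/1470) = 1083/242 + 32/35 = 45649/8470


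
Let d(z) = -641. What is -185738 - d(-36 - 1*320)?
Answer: -185097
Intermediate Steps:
-185738 - d(-36 - 1*320) = -185738 - 1*(-641) = -185738 + 641 = -185097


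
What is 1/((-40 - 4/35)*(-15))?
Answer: 7/4212 ≈ 0.0016619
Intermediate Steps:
1/((-40 - 4/35)*(-15)) = 1/(-1404/35*(-15)) = 1/(4212/7) = 7/4212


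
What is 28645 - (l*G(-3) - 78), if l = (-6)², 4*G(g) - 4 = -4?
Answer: 28723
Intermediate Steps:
G(g) = 0 (G(g) = 1 + (¼)*(-4) = 1 - 1 = 0)
l = 36
28645 - (l*G(-3) - 78) = 28645 - (36*0 - 78) = 28645 - (0 - 78) = 28645 - 1*(-78) = 28645 + 78 = 28723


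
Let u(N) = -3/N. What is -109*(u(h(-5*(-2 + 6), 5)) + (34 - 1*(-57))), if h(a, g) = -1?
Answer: -10246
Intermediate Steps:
-109*(u(h(-5*(-2 + 6), 5)) + (34 - 1*(-57))) = -109*(-3/(-1) + (34 - 1*(-57))) = -109*(-3*(-1) + (34 + 57)) = -109*(3 + 91) = -109*94 = -10246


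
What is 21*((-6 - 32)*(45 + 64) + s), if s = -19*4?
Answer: -88578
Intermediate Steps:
s = -76
21*((-6 - 32)*(45 + 64) + s) = 21*((-6 - 32)*(45 + 64) - 76) = 21*(-38*109 - 76) = 21*(-4142 - 76) = 21*(-4218) = -88578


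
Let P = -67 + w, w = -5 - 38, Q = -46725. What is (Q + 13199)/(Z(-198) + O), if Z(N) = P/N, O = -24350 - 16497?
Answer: 150867/183809 ≈ 0.82078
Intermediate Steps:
w = -43
O = -40847
P = -110 (P = -67 - 43 = -110)
Z(N) = -110/N
(Q + 13199)/(Z(-198) + O) = (-46725 + 13199)/(-110/(-198) - 40847) = -33526/(-110*(-1/198) - 40847) = -33526/(5/9 - 40847) = -33526/(-367618/9) = -33526*(-9/367618) = 150867/183809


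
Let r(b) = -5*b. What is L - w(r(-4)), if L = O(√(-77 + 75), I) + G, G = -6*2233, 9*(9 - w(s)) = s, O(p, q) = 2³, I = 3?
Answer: -120571/9 ≈ -13397.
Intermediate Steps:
O(p, q) = 8
w(s) = 9 - s/9
G = -13398
L = -13390 (L = 8 - 13398 = -13390)
L - w(r(-4)) = -13390 - (9 - (-5)*(-4)/9) = -13390 - (9 - ⅑*20) = -13390 - (9 - 20/9) = -13390 - 1*61/9 = -13390 - 61/9 = -120571/9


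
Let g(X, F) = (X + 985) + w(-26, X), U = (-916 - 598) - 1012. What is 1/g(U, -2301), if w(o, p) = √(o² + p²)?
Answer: 1541/4006671 + 2*√1595338/4006671 ≈ 0.0010151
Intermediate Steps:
U = -2526 (U = -1514 - 1012 = -2526)
g(X, F) = 985 + X + √(676 + X²) (g(X, F) = (X + 985) + √((-26)² + X²) = (985 + X) + √(676 + X²) = 985 + X + √(676 + X²))
1/g(U, -2301) = 1/(985 - 2526 + √(676 + (-2526)²)) = 1/(985 - 2526 + √(676 + 6380676)) = 1/(985 - 2526 + √6381352) = 1/(985 - 2526 + 2*√1595338) = 1/(-1541 + 2*√1595338)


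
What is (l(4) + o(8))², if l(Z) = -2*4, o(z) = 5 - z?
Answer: 121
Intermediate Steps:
l(Z) = -8
(l(4) + o(8))² = (-8 + (5 - 1*8))² = (-8 + (5 - 8))² = (-8 - 3)² = (-11)² = 121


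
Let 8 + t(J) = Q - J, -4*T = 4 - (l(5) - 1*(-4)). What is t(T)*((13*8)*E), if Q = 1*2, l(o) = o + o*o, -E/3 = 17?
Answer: 71604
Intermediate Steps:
E = -51 (E = -3*17 = -51)
l(o) = o + o**2
Q = 2
T = 15/2 (T = -(4 - (5*(1 + 5) - 1*(-4)))/4 = -(4 - (5*6 + 4))/4 = -(4 - (30 + 4))/4 = -(4 - 1*34)/4 = -(4 - 34)/4 = -1/4*(-30) = 15/2 ≈ 7.5000)
t(J) = -6 - J (t(J) = -8 + (2 - J) = -6 - J)
t(T)*((13*8)*E) = (-6 - 1*15/2)*((13*8)*(-51)) = (-6 - 15/2)*(104*(-51)) = -27/2*(-5304) = 71604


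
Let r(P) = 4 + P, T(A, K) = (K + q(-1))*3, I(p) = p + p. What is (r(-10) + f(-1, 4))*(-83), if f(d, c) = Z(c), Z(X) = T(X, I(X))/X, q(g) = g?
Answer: 249/4 ≈ 62.250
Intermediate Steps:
I(p) = 2*p
T(A, K) = -3 + 3*K (T(A, K) = (K - 1)*3 = (-1 + K)*3 = -3 + 3*K)
Z(X) = (-3 + 6*X)/X (Z(X) = (-3 + 3*(2*X))/X = (-3 + 6*X)/X)
f(d, c) = 6 - 3/c
(r(-10) + f(-1, 4))*(-83) = ((4 - 10) + (6 - 3/4))*(-83) = (-6 + (6 - 3*¼))*(-83) = (-6 + (6 - ¾))*(-83) = (-6 + 21/4)*(-83) = -¾*(-83) = 249/4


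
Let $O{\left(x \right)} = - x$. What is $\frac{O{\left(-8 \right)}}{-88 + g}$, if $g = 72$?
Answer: $- \frac{1}{2} \approx -0.5$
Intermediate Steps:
$\frac{O{\left(-8 \right)}}{-88 + g} = \frac{\left(-1\right) \left(-8\right)}{-88 + 72} = \frac{1}{-16} \cdot 8 = \left(- \frac{1}{16}\right) 8 = - \frac{1}{2}$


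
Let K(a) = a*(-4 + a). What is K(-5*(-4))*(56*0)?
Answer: 0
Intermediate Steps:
K(-5*(-4))*(56*0) = ((-5*(-4))*(-4 - 5*(-4)))*(56*0) = (20*(-4 + 20))*0 = (20*16)*0 = 320*0 = 0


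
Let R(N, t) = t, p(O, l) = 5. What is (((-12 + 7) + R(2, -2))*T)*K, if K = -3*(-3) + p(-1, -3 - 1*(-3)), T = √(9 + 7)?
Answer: -392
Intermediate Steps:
T = 4 (T = √16 = 4)
K = 14 (K = -3*(-3) + 5 = 9 + 5 = 14)
(((-12 + 7) + R(2, -2))*T)*K = (((-12 + 7) - 2)*4)*14 = ((-5 - 2)*4)*14 = -7*4*14 = -28*14 = -392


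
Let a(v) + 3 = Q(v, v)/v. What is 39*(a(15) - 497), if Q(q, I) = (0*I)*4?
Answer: -19500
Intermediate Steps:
Q(q, I) = 0 (Q(q, I) = 0*4 = 0)
a(v) = -3 (a(v) = -3 + 0/v = -3 + 0 = -3)
39*(a(15) - 497) = 39*(-3 - 497) = 39*(-500) = -19500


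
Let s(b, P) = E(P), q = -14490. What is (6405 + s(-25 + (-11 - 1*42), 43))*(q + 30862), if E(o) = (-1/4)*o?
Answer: 104686661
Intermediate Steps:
E(o) = -o/4 (E(o) = (-1*¼)*o = -o/4)
s(b, P) = -P/4
(6405 + s(-25 + (-11 - 1*42), 43))*(q + 30862) = (6405 - ¼*43)*(-14490 + 30862) = (6405 - 43/4)*16372 = (25577/4)*16372 = 104686661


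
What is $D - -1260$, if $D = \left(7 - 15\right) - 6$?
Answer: $1246$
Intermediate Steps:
$D = -14$ ($D = -8 - 6 = -14$)
$D - -1260 = -14 - -1260 = -14 + 1260 = 1246$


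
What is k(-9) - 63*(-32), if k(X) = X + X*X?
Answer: 2088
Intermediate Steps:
k(X) = X + X**2
k(-9) - 63*(-32) = -9*(1 - 9) - 63*(-32) = -9*(-8) + 2016 = 72 + 2016 = 2088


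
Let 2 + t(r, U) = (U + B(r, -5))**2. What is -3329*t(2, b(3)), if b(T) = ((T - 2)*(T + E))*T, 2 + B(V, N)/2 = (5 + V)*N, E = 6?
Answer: -7347103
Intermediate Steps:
B(V, N) = -4 + 2*N*(5 + V) (B(V, N) = -4 + 2*((5 + V)*N) = -4 + 2*(N*(5 + V)) = -4 + 2*N*(5 + V))
b(T) = T*(-2 + T)*(6 + T) (b(T) = ((T - 2)*(T + 6))*T = ((-2 + T)*(6 + T))*T = T*(-2 + T)*(6 + T))
t(r, U) = -2 + (-54 + U - 10*r)**2 (t(r, U) = -2 + (U + (-4 + 10*(-5) + 2*(-5)*r))**2 = -2 + (U + (-4 - 50 - 10*r))**2 = -2 + (U + (-54 - 10*r))**2 = -2 + (-54 + U - 10*r)**2)
-3329*t(2, b(3)) = -3329*(-2 + (54 - 3*(-12 + 3**2 + 4*3) + 10*2)**2) = -3329*(-2 + (54 - 3*(-12 + 9 + 12) + 20)**2) = -3329*(-2 + (54 - 3*9 + 20)**2) = -3329*(-2 + (54 - 1*27 + 20)**2) = -3329*(-2 + (54 - 27 + 20)**2) = -3329*(-2 + 47**2) = -3329*(-2 + 2209) = -3329*2207 = -7347103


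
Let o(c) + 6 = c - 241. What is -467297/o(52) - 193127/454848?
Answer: 23612382899/9855040 ≈ 2396.0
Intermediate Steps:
o(c) = -247 + c (o(c) = -6 + (c - 241) = -6 + (-241 + c) = -247 + c)
-467297/o(52) - 193127/454848 = -467297/(-247 + 52) - 193127/454848 = -467297/(-195) - 193127*1/454848 = -467297*(-1/195) - 193127/454848 = 467297/195 - 193127/454848 = 23612382899/9855040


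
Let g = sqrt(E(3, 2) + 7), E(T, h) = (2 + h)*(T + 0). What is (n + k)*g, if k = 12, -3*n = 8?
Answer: 28*sqrt(19)/3 ≈ 40.683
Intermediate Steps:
E(T, h) = T*(2 + h) (E(T, h) = (2 + h)*T = T*(2 + h))
n = -8/3 (n = -1/3*8 = -8/3 ≈ -2.6667)
g = sqrt(19) (g = sqrt(3*(2 + 2) + 7) = sqrt(3*4 + 7) = sqrt(12 + 7) = sqrt(19) ≈ 4.3589)
(n + k)*g = (-8/3 + 12)*sqrt(19) = 28*sqrt(19)/3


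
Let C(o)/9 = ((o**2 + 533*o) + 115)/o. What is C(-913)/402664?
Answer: -3123495/367632232 ≈ -0.0084963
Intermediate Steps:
C(o) = 9*(115 + o**2 + 533*o)/o (C(o) = 9*(((o**2 + 533*o) + 115)/o) = 9*((115 + o**2 + 533*o)/o) = 9*(115 + o**2 + 533*o)/o)
C(-913)/402664 = (4797 + 9*(-913) + 1035/(-913))/402664 = (4797 - 8217 + 1035*(-1/913))*(1/402664) = (4797 - 8217 - 1035/913)*(1/402664) = -3123495/913*1/402664 = -3123495/367632232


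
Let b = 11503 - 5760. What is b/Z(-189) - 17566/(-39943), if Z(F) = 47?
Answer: 230218251/1877321 ≈ 122.63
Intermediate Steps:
b = 5743
b/Z(-189) - 17566/(-39943) = 5743/47 - 17566/(-39943) = 5743*(1/47) - 17566*(-1/39943) = 5743/47 + 17566/39943 = 230218251/1877321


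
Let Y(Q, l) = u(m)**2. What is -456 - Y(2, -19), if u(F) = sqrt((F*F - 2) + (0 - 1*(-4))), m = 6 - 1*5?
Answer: -459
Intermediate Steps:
m = 1 (m = 6 - 5 = 1)
u(F) = sqrt(2 + F**2) (u(F) = sqrt((F**2 - 2) + (0 + 4)) = sqrt((-2 + F**2) + 4) = sqrt(2 + F**2))
Y(Q, l) = 3 (Y(Q, l) = (sqrt(2 + 1**2))**2 = (sqrt(2 + 1))**2 = (sqrt(3))**2 = 3)
-456 - Y(2, -19) = -456 - 1*3 = -456 - 3 = -459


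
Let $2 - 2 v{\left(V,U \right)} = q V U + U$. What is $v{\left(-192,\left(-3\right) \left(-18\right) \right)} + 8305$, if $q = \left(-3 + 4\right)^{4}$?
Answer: $13463$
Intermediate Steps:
$q = 1$ ($q = 1^{4} = 1$)
$v{\left(V,U \right)} = 1 - \frac{U}{2} - \frac{U V}{2}$ ($v{\left(V,U \right)} = 1 - \frac{1 V U + U}{2} = 1 - \frac{V U + U}{2} = 1 - \frac{U V + U}{2} = 1 - \frac{U + U V}{2} = 1 - \left(\frac{U}{2} + \frac{U V}{2}\right) = 1 - \frac{U}{2} - \frac{U V}{2}$)
$v{\left(-192,\left(-3\right) \left(-18\right) \right)} + 8305 = \left(1 - \frac{\left(-3\right) \left(-18\right)}{2} - \frac{1}{2} \left(\left(-3\right) \left(-18\right)\right) \left(-192\right)\right) + 8305 = \left(1 - 27 - 27 \left(-192\right)\right) + 8305 = \left(1 - 27 + 5184\right) + 8305 = 5158 + 8305 = 13463$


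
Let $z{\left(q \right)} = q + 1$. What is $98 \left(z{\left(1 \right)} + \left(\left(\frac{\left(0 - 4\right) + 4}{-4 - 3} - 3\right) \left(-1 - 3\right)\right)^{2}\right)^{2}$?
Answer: $2088968$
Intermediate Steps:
$z{\left(q \right)} = 1 + q$
$98 \left(z{\left(1 \right)} + \left(\left(\frac{\left(0 - 4\right) + 4}{-4 - 3} - 3\right) \left(-1 - 3\right)\right)^{2}\right)^{2} = 98 \left(\left(1 + 1\right) + \left(\left(\frac{\left(0 - 4\right) + 4}{-4 - 3} - 3\right) \left(-1 - 3\right)\right)^{2}\right)^{2} = 98 \left(2 + \left(\left(\frac{\left(0 - 4\right) + 4}{-7} - 3\right) \left(-4\right)\right)^{2}\right)^{2} = 98 \left(2 + \left(\left(\left(-4 + 4\right) \left(- \frac{1}{7}\right) - 3\right) \left(-4\right)\right)^{2}\right)^{2} = 98 \left(2 + \left(\left(0 \left(- \frac{1}{7}\right) - 3\right) \left(-4\right)\right)^{2}\right)^{2} = 98 \left(2 + \left(\left(0 - 3\right) \left(-4\right)\right)^{2}\right)^{2} = 98 \left(2 + \left(\left(-3\right) \left(-4\right)\right)^{2}\right)^{2} = 98 \left(2 + 12^{2}\right)^{2} = 98 \left(2 + 144\right)^{2} = 98 \cdot 146^{2} = 98 \cdot 21316 = 2088968$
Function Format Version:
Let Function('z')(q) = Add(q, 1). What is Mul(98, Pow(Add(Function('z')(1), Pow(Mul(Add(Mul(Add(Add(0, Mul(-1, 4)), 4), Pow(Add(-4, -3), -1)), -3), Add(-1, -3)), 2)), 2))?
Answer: 2088968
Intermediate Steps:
Function('z')(q) = Add(1, q)
Mul(98, Pow(Add(Function('z')(1), Pow(Mul(Add(Mul(Add(Add(0, Mul(-1, 4)), 4), Pow(Add(-4, -3), -1)), -3), Add(-1, -3)), 2)), 2)) = Mul(98, Pow(Add(Add(1, 1), Pow(Mul(Add(Mul(Add(Add(0, Mul(-1, 4)), 4), Pow(Add(-4, -3), -1)), -3), Add(-1, -3)), 2)), 2)) = Mul(98, Pow(Add(2, Pow(Mul(Add(Mul(Add(Add(0, -4), 4), Pow(-7, -1)), -3), -4), 2)), 2)) = Mul(98, Pow(Add(2, Pow(Mul(Add(Mul(Add(-4, 4), Rational(-1, 7)), -3), -4), 2)), 2)) = Mul(98, Pow(Add(2, Pow(Mul(Add(Mul(0, Rational(-1, 7)), -3), -4), 2)), 2)) = Mul(98, Pow(Add(2, Pow(Mul(Add(0, -3), -4), 2)), 2)) = Mul(98, Pow(Add(2, Pow(Mul(-3, -4), 2)), 2)) = Mul(98, Pow(Add(2, Pow(12, 2)), 2)) = Mul(98, Pow(Add(2, 144), 2)) = Mul(98, Pow(146, 2)) = Mul(98, 21316) = 2088968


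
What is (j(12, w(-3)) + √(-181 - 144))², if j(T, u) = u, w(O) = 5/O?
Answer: -2900/9 - 50*I*√13/3 ≈ -322.22 - 60.093*I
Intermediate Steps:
(j(12, w(-3)) + √(-181 - 144))² = (5/(-3) + √(-181 - 144))² = (5*(-⅓) + √(-325))² = (-5/3 + 5*I*√13)²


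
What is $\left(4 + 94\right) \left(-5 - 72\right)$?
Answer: $-7546$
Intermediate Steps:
$\left(4 + 94\right) \left(-5 - 72\right) = 98 \left(-5 - 72\right) = 98 \left(-77\right) = -7546$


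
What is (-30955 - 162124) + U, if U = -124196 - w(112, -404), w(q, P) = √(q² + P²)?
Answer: -317275 - 52*√65 ≈ -3.1769e+5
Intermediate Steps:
w(q, P) = √(P² + q²)
U = -124196 - 52*√65 (U = -124196 - √((-404)² + 112²) = -124196 - √(163216 + 12544) = -124196 - √175760 = -124196 - 52*√65 ≈ -1.2462e+5)
(-30955 - 162124) + U = (-30955 - 162124) + (-124196 - 52*√65) = -193079 + (-124196 - 52*√65) = -317275 - 52*√65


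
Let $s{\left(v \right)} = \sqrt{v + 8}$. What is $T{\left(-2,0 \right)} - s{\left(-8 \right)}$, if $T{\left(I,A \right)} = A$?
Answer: $0$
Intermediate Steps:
$s{\left(v \right)} = \sqrt{8 + v}$
$T{\left(-2,0 \right)} - s{\left(-8 \right)} = 0 - \sqrt{8 - 8} = 0 - \sqrt{0} = 0 - 0 = 0 + 0 = 0$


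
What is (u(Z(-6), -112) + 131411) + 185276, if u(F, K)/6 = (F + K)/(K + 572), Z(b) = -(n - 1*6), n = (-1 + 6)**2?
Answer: 72837617/230 ≈ 3.1669e+5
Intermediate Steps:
n = 25 (n = 5**2 = 25)
Z(b) = -19 (Z(b) = -(25 - 1*6) = -(25 - 6) = -1*19 = -19)
u(F, K) = 6*(F + K)/(572 + K) (u(F, K) = 6*((F + K)/(K + 572)) = 6*((F + K)/(572 + K)) = 6*(F + K)/(572 + K))
(u(Z(-6), -112) + 131411) + 185276 = (6*(-19 - 112)/(572 - 112) + 131411) + 185276 = (6*(-131)/460 + 131411) + 185276 = (6*(1/460)*(-131) + 131411) + 185276 = (-393/230 + 131411) + 185276 = 30224137/230 + 185276 = 72837617/230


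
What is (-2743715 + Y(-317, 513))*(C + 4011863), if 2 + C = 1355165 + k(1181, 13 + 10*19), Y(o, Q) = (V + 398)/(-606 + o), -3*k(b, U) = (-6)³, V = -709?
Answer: -13591899998644132/923 ≈ -1.4726e+13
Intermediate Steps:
k(b, U) = 72 (k(b, U) = -⅓*(-6)³ = -⅓*(-216) = 72)
Y(o, Q) = -311/(-606 + o) (Y(o, Q) = (-709 + 398)/(-606 + o) = -311/(-606 + o))
C = 1355235 (C = -2 + (1355165 + 72) = -2 + 1355237 = 1355235)
(-2743715 + Y(-317, 513))*(C + 4011863) = (-2743715 - 311/(-606 - 317))*(1355235 + 4011863) = (-2743715 - 311/(-923))*5367098 = (-2743715 - 311*(-1/923))*5367098 = (-2743715 + 311/923)*5367098 = -2532448634/923*5367098 = -13591899998644132/923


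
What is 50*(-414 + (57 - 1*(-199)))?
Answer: -7900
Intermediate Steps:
50*(-414 + (57 - 1*(-199))) = 50*(-414 + (57 + 199)) = 50*(-414 + 256) = 50*(-158) = -7900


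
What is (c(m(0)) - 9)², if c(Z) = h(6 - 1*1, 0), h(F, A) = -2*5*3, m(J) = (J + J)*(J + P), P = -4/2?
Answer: 1521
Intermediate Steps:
P = -2 (P = -4*½ = -2)
m(J) = 2*J*(-2 + J) (m(J) = (J + J)*(J - 2) = (2*J)*(-2 + J) = 2*J*(-2 + J))
h(F, A) = -30 (h(F, A) = -10*3 = -30)
c(Z) = -30
(c(m(0)) - 9)² = (-30 - 9)² = (-39)² = 1521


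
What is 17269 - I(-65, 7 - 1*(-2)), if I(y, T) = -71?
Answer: 17340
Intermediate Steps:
17269 - I(-65, 7 - 1*(-2)) = 17269 - 1*(-71) = 17269 + 71 = 17340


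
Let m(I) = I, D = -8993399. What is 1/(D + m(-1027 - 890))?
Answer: -1/8995316 ≈ -1.1117e-7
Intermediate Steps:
1/(D + m(-1027 - 890)) = 1/(-8993399 + (-1027 - 890)) = 1/(-8993399 - 1917) = 1/(-8995316) = -1/8995316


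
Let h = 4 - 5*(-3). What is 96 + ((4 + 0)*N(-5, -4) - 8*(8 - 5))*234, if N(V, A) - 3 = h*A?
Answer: -73848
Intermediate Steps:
h = 19 (h = 4 + 15 = 19)
N(V, A) = 3 + 19*A
96 + ((4 + 0)*N(-5, -4) - 8*(8 - 5))*234 = 96 + ((4 + 0)*(3 + 19*(-4)) - 8*(8 - 5))*234 = 96 + (4*(3 - 76) - 8*3)*234 = 96 + (4*(-73) - 1*24)*234 = 96 + (-292 - 24)*234 = 96 - 316*234 = 96 - 73944 = -73848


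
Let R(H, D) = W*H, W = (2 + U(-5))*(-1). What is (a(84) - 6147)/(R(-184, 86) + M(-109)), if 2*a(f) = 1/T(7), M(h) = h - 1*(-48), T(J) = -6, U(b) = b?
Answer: 73765/7356 ≈ 10.028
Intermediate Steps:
M(h) = 48 + h (M(h) = h + 48 = 48 + h)
W = 3 (W = (2 - 5)*(-1) = -3*(-1) = 3)
R(H, D) = 3*H
a(f) = -1/12 (a(f) = (½)/(-6) = (½)*(-⅙) = -1/12)
(a(84) - 6147)/(R(-184, 86) + M(-109)) = (-1/12 - 6147)/(3*(-184) + (48 - 109)) = -73765/(12*(-552 - 61)) = -73765/12/(-613) = -73765/12*(-1/613) = 73765/7356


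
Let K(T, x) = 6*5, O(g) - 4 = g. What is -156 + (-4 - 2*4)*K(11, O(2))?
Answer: -516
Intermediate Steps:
O(g) = 4 + g
K(T, x) = 30
-156 + (-4 - 2*4)*K(11, O(2)) = -156 + (-4 - 2*4)*30 = -156 + (-4 - 8)*30 = -156 - 12*30 = -156 - 360 = -516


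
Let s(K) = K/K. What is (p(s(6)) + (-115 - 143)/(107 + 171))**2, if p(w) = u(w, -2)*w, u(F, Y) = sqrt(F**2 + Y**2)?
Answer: 113246/19321 - 258*sqrt(5)/139 ≈ 1.7109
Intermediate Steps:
s(K) = 1
p(w) = w*sqrt(4 + w**2) (p(w) = sqrt(w**2 + (-2)**2)*w = sqrt(w**2 + 4)*w = sqrt(4 + w**2)*w = w*sqrt(4 + w**2))
(p(s(6)) + (-115 - 143)/(107 + 171))**2 = (1*sqrt(4 + 1**2) + (-115 - 143)/(107 + 171))**2 = (1*sqrt(4 + 1) - 258/278)**2 = (1*sqrt(5) - 258*1/278)**2 = (sqrt(5) - 129/139)**2 = (-129/139 + sqrt(5))**2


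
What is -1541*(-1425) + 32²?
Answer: 2196949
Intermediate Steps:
-1541*(-1425) + 32² = 2195925 + 1024 = 2196949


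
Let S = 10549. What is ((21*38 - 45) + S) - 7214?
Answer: 4088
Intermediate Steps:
((21*38 - 45) + S) - 7214 = ((21*38 - 45) + 10549) - 7214 = ((798 - 45) + 10549) - 7214 = (753 + 10549) - 7214 = 11302 - 7214 = 4088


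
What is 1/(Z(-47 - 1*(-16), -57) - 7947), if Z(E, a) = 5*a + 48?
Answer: -1/8184 ≈ -0.00012219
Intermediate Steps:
Z(E, a) = 48 + 5*a
1/(Z(-47 - 1*(-16), -57) - 7947) = 1/((48 + 5*(-57)) - 7947) = 1/((48 - 285) - 7947) = 1/(-237 - 7947) = 1/(-8184) = -1/8184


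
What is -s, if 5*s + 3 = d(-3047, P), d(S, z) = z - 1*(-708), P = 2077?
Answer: -2782/5 ≈ -556.40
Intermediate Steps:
d(S, z) = 708 + z (d(S, z) = z + 708 = 708 + z)
s = 2782/5 (s = -⅗ + (708 + 2077)/5 = -⅗ + (⅕)*2785 = -⅗ + 557 = 2782/5 ≈ 556.40)
-s = -1*2782/5 = -2782/5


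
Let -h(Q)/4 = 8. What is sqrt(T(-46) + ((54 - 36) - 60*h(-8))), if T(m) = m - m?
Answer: sqrt(1938) ≈ 44.023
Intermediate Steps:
h(Q) = -32 (h(Q) = -4*8 = -32)
T(m) = 0
sqrt(T(-46) + ((54 - 36) - 60*h(-8))) = sqrt(0 + ((54 - 36) - 60*(-32))) = sqrt(0 + (18 + 1920)) = sqrt(0 + 1938) = sqrt(1938)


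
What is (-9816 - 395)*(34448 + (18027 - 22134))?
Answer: -309811951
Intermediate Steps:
(-9816 - 395)*(34448 + (18027 - 22134)) = -10211*(34448 - 4107) = -10211*30341 = -309811951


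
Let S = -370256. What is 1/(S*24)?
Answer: -1/8886144 ≈ -1.1253e-7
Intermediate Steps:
1/(S*24) = 1/(-370256*24) = 1/(-8886144) = -1/8886144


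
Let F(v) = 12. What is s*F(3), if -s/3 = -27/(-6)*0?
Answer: 0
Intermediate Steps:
s = 0 (s = -3*(-27/(-6))*0 = -3*(-27*(-1)/6)*0 = -3*(-3*(-3/2))*0 = -27*0/2 = -3*0 = 0)
s*F(3) = 0*12 = 0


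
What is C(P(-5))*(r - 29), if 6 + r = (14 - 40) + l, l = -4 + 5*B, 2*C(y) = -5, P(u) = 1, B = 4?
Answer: 225/2 ≈ 112.50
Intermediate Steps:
C(y) = -5/2 (C(y) = (1/2)*(-5) = -5/2)
l = 16 (l = -4 + 5*4 = -4 + 20 = 16)
r = -16 (r = -6 + ((14 - 40) + 16) = -6 + (-26 + 16) = -6 - 10 = -16)
C(P(-5))*(r - 29) = -5*(-16 - 29)/2 = -5/2*(-45) = 225/2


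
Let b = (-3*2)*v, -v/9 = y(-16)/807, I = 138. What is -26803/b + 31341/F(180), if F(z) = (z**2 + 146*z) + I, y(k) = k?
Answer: 70681202989/2823264 ≈ 25035.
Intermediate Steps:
v = 48/269 (v = -(-144)/807 = -9*(-16/807) = 48/269 ≈ 0.17844)
b = -288/269 (b = -3*2*(48/269) = -6*48/269 = -288/269 ≈ -1.0706)
F(z) = 138 + z**2 + 146*z (F(z) = (z**2 + 146*z) + 138 = 138 + z**2 + 146*z)
-26803/b + 31341/F(180) = -26803/(-288/269) + 31341/(138 + 180**2 + 146*180) = -26803*(-269/288) + 31341/(138 + 32400 + 26280) = 7210007/288 + 31341/58818 = 7210007/288 + 31341*(1/58818) = 7210007/288 + 10447/19606 = 70681202989/2823264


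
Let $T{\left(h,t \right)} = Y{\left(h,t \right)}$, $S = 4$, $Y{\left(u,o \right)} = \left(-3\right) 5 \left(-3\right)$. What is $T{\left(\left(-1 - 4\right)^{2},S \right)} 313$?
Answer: $14085$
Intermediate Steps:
$Y{\left(u,o \right)} = 45$ ($Y{\left(u,o \right)} = \left(-15\right) \left(-3\right) = 45$)
$T{\left(h,t \right)} = 45$
$T{\left(\left(-1 - 4\right)^{2},S \right)} 313 = 45 \cdot 313 = 14085$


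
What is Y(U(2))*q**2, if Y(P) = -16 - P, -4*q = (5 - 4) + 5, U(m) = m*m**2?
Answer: -54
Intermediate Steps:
U(m) = m**3
q = -3/2 (q = -((5 - 4) + 5)/4 = -(1 + 5)/4 = -1/4*6 = -3/2 ≈ -1.5000)
Y(U(2))*q**2 = (-16 - 1*2**3)*(-3/2)**2 = (-16 - 1*8)*(9/4) = (-16 - 8)*(9/4) = -24*9/4 = -54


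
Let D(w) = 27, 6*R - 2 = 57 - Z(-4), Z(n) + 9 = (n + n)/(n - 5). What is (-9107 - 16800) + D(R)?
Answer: -25880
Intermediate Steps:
Z(n) = -9 + 2*n/(-5 + n) (Z(n) = -9 + (n + n)/(n - 5) = -9 + (2*n)/(-5 + n) = -9 + 2*n/(-5 + n))
R = 302/27 (R = ⅓ + (57 - (45 - 7*(-4))/(-5 - 4))/6 = ⅓ + (57 - (45 + 28)/(-9))/6 = ⅓ + (57 - (-1)*73/9)/6 = ⅓ + (57 - 1*(-73/9))/6 = ⅓ + (57 + 73/9)/6 = ⅓ + (⅙)*(586/9) = ⅓ + 293/27 = 302/27 ≈ 11.185)
(-9107 - 16800) + D(R) = (-9107 - 16800) + 27 = -25907 + 27 = -25880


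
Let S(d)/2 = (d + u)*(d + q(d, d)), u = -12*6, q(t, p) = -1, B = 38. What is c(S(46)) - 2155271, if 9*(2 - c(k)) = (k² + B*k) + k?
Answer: -2753529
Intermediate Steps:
u = -72
S(d) = 2*(-1 + d)*(-72 + d) (S(d) = 2*((d - 72)*(d - 1)) = 2*((-72 + d)*(-1 + d)) = 2*((-1 + d)*(-72 + d)) = 2*(-1 + d)*(-72 + d))
c(k) = 2 - 13*k/3 - k²/9 (c(k) = 2 - ((k² + 38*k) + k)/9 = 2 - (k² + 39*k)/9 = 2 + (-13*k/3 - k²/9) = 2 - 13*k/3 - k²/9)
c(S(46)) - 2155271 = (2 - 13*(144 - 146*46 + 2*46²)/3 - (144 - 146*46 + 2*46²)²/9) - 2155271 = (2 - 13*(144 - 6716 + 2*2116)/3 - (144 - 6716 + 2*2116)²/9) - 2155271 = (2 - 13*(144 - 6716 + 4232)/3 - (144 - 6716 + 4232)²/9) - 2155271 = (2 - 13/3*(-2340) - ⅑*(-2340)²) - 2155271 = (2 + 10140 - ⅑*5475600) - 2155271 = (2 + 10140 - 608400) - 2155271 = -598258 - 2155271 = -2753529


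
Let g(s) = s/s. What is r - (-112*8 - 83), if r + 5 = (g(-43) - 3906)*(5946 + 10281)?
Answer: -63365461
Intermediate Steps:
g(s) = 1
r = -63366440 (r = -5 + (1 - 3906)*(5946 + 10281) = -5 - 3905*16227 = -5 - 63366435 = -63366440)
r - (-112*8 - 83) = -63366440 - (-112*8 - 83) = -63366440 - (-896 - 83) = -63366440 - 1*(-979) = -63366440 + 979 = -63365461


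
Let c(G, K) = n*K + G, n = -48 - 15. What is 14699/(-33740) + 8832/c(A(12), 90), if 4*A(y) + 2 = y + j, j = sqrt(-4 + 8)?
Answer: -127096971/63734860 ≈ -1.9942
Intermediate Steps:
n = -63
j = 2 (j = sqrt(4) = 2)
A(y) = y/4 (A(y) = -1/2 + (y + 2)/4 = -1/2 + (2 + y)/4 = -1/2 + (1/2 + y/4) = y/4)
c(G, K) = G - 63*K (c(G, K) = -63*K + G = G - 63*K)
14699/(-33740) + 8832/c(A(12), 90) = 14699/(-33740) + 8832/((1/4)*12 - 63*90) = 14699*(-1/33740) + 8832/(3 - 5670) = -14699/33740 + 8832/(-5667) = -14699/33740 + 8832*(-1/5667) = -14699/33740 - 2944/1889 = -127096971/63734860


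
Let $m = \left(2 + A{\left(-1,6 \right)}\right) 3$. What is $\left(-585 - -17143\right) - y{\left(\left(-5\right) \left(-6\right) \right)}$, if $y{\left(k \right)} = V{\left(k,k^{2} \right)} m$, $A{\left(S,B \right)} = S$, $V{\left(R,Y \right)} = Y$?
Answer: $13858$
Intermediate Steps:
$m = 3$ ($m = \left(2 - 1\right) 3 = 1 \cdot 3 = 3$)
$y{\left(k \right)} = 3 k^{2}$ ($y{\left(k \right)} = k^{2} \cdot 3 = 3 k^{2}$)
$\left(-585 - -17143\right) - y{\left(\left(-5\right) \left(-6\right) \right)} = \left(-585 - -17143\right) - 3 \left(\left(-5\right) \left(-6\right)\right)^{2} = \left(-585 + 17143\right) - 3 \cdot 30^{2} = 16558 - 3 \cdot 900 = 16558 - 2700 = 13858$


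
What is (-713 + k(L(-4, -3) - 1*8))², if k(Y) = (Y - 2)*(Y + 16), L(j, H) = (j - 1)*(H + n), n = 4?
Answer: 574564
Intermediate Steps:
L(j, H) = (-1 + j)*(4 + H) (L(j, H) = (j - 1)*(H + 4) = (-1 + j)*(4 + H))
k(Y) = (-2 + Y)*(16 + Y)
(-713 + k(L(-4, -3) - 1*8))² = (-713 + (-32 + ((-4 - 1*(-3) + 4*(-4) - 3*(-4)) - 1*8)² + 14*((-4 - 1*(-3) + 4*(-4) - 3*(-4)) - 1*8)))² = (-713 + (-32 + ((-4 + 3 - 16 + 12) - 8)² + 14*((-4 + 3 - 16 + 12) - 8)))² = (-713 + (-32 + (-5 - 8)² + 14*(-5 - 8)))² = (-713 + (-32 + (-13)² + 14*(-13)))² = (-713 + (-32 + 169 - 182))² = (-713 - 45)² = (-758)² = 574564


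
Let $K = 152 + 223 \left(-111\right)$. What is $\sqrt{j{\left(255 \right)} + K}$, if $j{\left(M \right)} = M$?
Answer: $i \sqrt{24346} \approx 156.03 i$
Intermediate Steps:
$K = -24601$ ($K = 152 - 24753 = -24601$)
$\sqrt{j{\left(255 \right)} + K} = \sqrt{255 - 24601} = \sqrt{-24346} = i \sqrt{24346}$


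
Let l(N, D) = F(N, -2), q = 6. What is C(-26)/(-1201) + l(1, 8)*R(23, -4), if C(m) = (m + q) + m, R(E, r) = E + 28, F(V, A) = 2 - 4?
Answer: -122456/1201 ≈ -101.96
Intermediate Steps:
F(V, A) = -2
R(E, r) = 28 + E
l(N, D) = -2
C(m) = 6 + 2*m (C(m) = (m + 6) + m = (6 + m) + m = 6 + 2*m)
C(-26)/(-1201) + l(1, 8)*R(23, -4) = (6 + 2*(-26))/(-1201) - 2*(28 + 23) = (6 - 52)*(-1/1201) - 2*51 = -46*(-1/1201) - 102 = 46/1201 - 102 = -122456/1201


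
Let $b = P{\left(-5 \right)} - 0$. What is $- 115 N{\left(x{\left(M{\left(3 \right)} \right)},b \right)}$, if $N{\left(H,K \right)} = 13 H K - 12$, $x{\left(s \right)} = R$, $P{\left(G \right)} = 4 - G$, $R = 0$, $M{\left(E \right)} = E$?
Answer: $1380$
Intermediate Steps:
$x{\left(s \right)} = 0$
$b = 9$ ($b = \left(4 - -5\right) - 0 = \left(4 + 5\right) + 0 = 9 + 0 = 9$)
$N{\left(H,K \right)} = -12 + 13 H K$ ($N{\left(H,K \right)} = 13 H K - 12 = -12 + 13 H K$)
$- 115 N{\left(x{\left(M{\left(3 \right)} \right)},b \right)} = - 115 \left(-12 + 13 \cdot 0 \cdot 9\right) = - 115 \left(-12 + 0\right) = \left(-115\right) \left(-12\right) = 1380$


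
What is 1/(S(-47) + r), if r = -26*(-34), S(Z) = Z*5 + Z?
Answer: 1/602 ≈ 0.0016611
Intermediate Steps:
S(Z) = 6*Z (S(Z) = 5*Z + Z = 6*Z)
r = 884
1/(S(-47) + r) = 1/(6*(-47) + 884) = 1/(-282 + 884) = 1/602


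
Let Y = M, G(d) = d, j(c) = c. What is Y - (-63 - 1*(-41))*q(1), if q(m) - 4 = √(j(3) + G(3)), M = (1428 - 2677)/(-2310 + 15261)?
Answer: 1138439/12951 + 22*√6 ≈ 141.79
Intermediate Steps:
M = -1249/12951 ≈ -0.096440
Y = -1249/12951 ≈ -0.096440
q(m) = 4 + √6 (q(m) = 4 + √(3 + 3) = 4 + √6)
Y - (-63 - 1*(-41))*q(1) = -1249/12951 - (-63 - 1*(-41))*(4 + √6) = -1249/12951 - (-63 + 41)*(4 + √6) = -1249/12951 - (-22)*(4 + √6) = -1249/12951 - (-88 - 22*√6) = -1249/12951 + (88 + 22*√6) = 1138439/12951 + 22*√6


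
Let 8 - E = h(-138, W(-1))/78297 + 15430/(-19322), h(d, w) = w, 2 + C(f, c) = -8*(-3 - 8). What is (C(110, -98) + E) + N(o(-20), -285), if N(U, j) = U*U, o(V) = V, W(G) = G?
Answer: 374279165614/756427317 ≈ 494.80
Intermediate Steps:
C(f, c) = 86 (C(f, c) = -2 - 8*(-3 - 8) = -2 - 8*(-11) = -2 + 88 = 86)
E = 6655489552/756427317 (E = 8 - (-1/78297 + 15430/(-19322)) = 8 - (-1*1/78297 + 15430*(-1/19322)) = 8 - (-1/78297 - 7715/9661) = 8 - 1*(-604071016/756427317) = 8 + 604071016/756427317 = 6655489552/756427317 ≈ 8.7986)
N(U, j) = U²
(C(110, -98) + E) + N(o(-20), -285) = (86 + 6655489552/756427317) + (-20)² = 71708238814/756427317 + 400 = 374279165614/756427317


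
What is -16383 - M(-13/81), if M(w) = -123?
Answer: -16260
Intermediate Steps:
-16383 - M(-13/81) = -16383 - 1*(-123) = -16383 + 123 = -16260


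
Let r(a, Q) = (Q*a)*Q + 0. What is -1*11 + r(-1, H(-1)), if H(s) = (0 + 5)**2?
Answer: -636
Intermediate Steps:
H(s) = 25 (H(s) = 5**2 = 25)
r(a, Q) = a*Q**2 (r(a, Q) = a*Q**2 + 0 = a*Q**2)
-1*11 + r(-1, H(-1)) = -1*11 - 1*25**2 = -11 - 1*625 = -11 - 625 = -636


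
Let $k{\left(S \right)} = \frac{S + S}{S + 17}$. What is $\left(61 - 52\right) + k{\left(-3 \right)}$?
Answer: $\frac{60}{7} \approx 8.5714$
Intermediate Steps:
$k{\left(S \right)} = \frac{2 S}{17 + S}$
$\left(61 - 52\right) + k{\left(-3 \right)} = \left(61 - 52\right) + 2 \left(-3\right) \frac{1}{17 - 3} = 9 + 2 \left(-3\right) \frac{1}{14} = 9 - \frac{3}{7} = \frac{60}{7}$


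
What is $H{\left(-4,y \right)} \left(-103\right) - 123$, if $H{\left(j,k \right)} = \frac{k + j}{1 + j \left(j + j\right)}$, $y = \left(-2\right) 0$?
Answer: $- \frac{3647}{33} \approx -110.52$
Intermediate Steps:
$y = 0$
$H{\left(j,k \right)} = \frac{j + k}{1 + 2 j^{2}}$ ($H{\left(j,k \right)} = \frac{j + k}{1 + j 2 j} = \frac{j + k}{1 + 2 j^{2}}$)
$H{\left(-4,y \right)} \left(-103\right) - 123 = \frac{-4 + 0}{1 + 2 \left(-4\right)^{2}} \left(-103\right) - 123 = \frac{1}{1 + 2 \cdot 16} \left(-4\right) \left(-103\right) - 123 = \frac{1}{1 + 32} \left(-4\right) \left(-103\right) - 123 = \frac{1}{33} \left(-4\right) \left(-103\right) - 123 = \left(- \frac{4}{33}\right) \left(-103\right) - 123 = \frac{412}{33} - 123 = - \frac{3647}{33}$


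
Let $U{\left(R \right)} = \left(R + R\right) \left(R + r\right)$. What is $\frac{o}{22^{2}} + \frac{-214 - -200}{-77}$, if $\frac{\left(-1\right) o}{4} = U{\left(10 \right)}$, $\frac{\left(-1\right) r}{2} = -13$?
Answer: $- \frac{698}{121} \approx -5.7686$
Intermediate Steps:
$r = 26$ ($r = \left(-2\right) \left(-13\right) = 26$)
$U{\left(R \right)} = 2 R \left(26 + R\right)$ ($U{\left(R \right)} = \left(R + R\right) \left(R + 26\right) = 2 R \left(26 + R\right)$)
$o = -2880$ ($o = - 4 \cdot 2 \cdot 10 \left(26 + 10\right) = - 4 \cdot 2 \cdot 10 \cdot 36 = \left(-4\right) 720 = -2880$)
$\frac{o}{22^{2}} + \frac{-214 - -200}{-77} = - \frac{2880}{22^{2}} + \frac{-214 - -200}{-77} = - \frac{2880}{484} + \left(-214 + 200\right) \left(- \frac{1}{77}\right) = \left(-2880\right) \frac{1}{484} - - \frac{2}{11} = - \frac{720}{121} + \frac{2}{11} = - \frac{698}{121}$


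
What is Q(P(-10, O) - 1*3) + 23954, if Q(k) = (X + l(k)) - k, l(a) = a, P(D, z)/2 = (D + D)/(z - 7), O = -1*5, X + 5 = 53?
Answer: 24002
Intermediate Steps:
X = 48 (X = -5 + 53 = 48)
O = -5
P(D, z) = 4*D/(-7 + z) (P(D, z) = 2*((D + D)/(z - 7)) = 2*((2*D)/(-7 + z)) = 2*(2*D/(-7 + z)) = 4*D/(-7 + z))
Q(k) = 48 (Q(k) = (48 + k) - k = 48)
Q(P(-10, O) - 1*3) + 23954 = 48 + 23954 = 24002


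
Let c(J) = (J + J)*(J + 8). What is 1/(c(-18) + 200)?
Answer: 1/560 ≈ 0.0017857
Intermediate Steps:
c(J) = 2*J*(8 + J) (c(J) = (2*J)*(8 + J) = 2*J*(8 + J))
1/(c(-18) + 200) = 1/(2*(-18)*(8 - 18) + 200) = 1/(2*(-18)*(-10) + 200) = 1/(360 + 200) = 1/560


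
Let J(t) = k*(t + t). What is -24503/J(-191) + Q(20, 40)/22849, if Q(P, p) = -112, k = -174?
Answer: -567313463/1518727332 ≈ -0.37355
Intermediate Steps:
J(t) = -348*t (J(t) = -174*(t + t) = -348*t)
-24503/J(-191) + Q(20, 40)/22849 = -24503/((-348*(-191))) - 112/22849 = -24503/66468 - 112*1/22849 = -24503*1/66468 - 112/22849 = -24503/66468 - 112/22849 = -567313463/1518727332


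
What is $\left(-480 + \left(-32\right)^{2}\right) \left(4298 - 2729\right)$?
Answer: $853536$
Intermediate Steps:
$\left(-480 + \left(-32\right)^{2}\right) \left(4298 - 2729\right) = \left(-480 + 1024\right) 1569 = 544 \cdot 1569 = 853536$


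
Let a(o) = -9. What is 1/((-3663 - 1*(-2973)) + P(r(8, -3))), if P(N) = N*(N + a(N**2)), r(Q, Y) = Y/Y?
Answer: -1/698 ≈ -0.0014327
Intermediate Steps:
r(Q, Y) = 1
P(N) = N*(-9 + N) (P(N) = N*(N - 9) = N*(-9 + N))
1/((-3663 - 1*(-2973)) + P(r(8, -3))) = 1/((-3663 - 1*(-2973)) + 1*(-9 + 1)) = 1/((-3663 + 2973) + 1*(-8)) = 1/(-690 - 8) = 1/(-698) = -1/698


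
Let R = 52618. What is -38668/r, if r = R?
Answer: -19334/26309 ≈ -0.73488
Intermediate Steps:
r = 52618
-38668/r = -38668/52618 = -38668*1/52618 = -19334/26309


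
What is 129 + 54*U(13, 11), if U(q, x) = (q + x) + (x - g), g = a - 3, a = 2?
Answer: 2073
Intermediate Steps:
g = -1 (g = 2 - 3 = -1)
U(q, x) = 1 + q + 2*x (U(q, x) = (q + x) + (x - 1*(-1)) = (q + x) + (x + 1) = (q + x) + (1 + x) = 1 + q + 2*x)
129 + 54*U(13, 11) = 129 + 54*(1 + 13 + 2*11) = 129 + 54*(1 + 13 + 22) = 129 + 54*36 = 129 + 1944 = 2073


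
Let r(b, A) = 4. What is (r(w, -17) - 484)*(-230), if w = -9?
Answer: 110400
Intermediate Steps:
(r(w, -17) - 484)*(-230) = (4 - 484)*(-230) = -480*(-230) = 110400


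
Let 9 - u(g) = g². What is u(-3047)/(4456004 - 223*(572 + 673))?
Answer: -9284200/4178369 ≈ -2.2220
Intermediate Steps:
u(g) = 9 - g²
u(-3047)/(4456004 - 223*(572 + 673)) = (9 - 1*(-3047)²)/(4456004 - 223*(572 + 673)) = (9 - 1*9284209)/(4456004 - 223*1245) = (9 - 9284209)/(4456004 - 1*277635) = -9284200/(4456004 - 277635) = -9284200/4178369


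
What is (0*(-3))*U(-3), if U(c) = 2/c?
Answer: 0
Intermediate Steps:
(0*(-3))*U(-3) = (0*(-3))*(2/(-3)) = 0*(2*(-⅓)) = 0*(-⅔) = 0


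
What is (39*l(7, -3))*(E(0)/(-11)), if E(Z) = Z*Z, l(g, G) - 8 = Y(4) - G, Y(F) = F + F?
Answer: 0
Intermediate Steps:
Y(F) = 2*F
l(g, G) = 16 - G (l(g, G) = 8 + (2*4 - G) = 8 + (8 - G) = 16 - G)
E(Z) = Z²
(39*l(7, -3))*(E(0)/(-11)) = (39*(16 - 1*(-3)))*(0²/(-11)) = (39*(16 + 3))*(0*(-1/11)) = (39*19)*0 = 741*0 = 0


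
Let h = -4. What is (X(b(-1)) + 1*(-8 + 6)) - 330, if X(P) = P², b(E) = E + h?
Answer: -307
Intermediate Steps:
b(E) = -4 + E (b(E) = E - 4 = -4 + E)
(X(b(-1)) + 1*(-8 + 6)) - 330 = ((-4 - 1)² + 1*(-8 + 6)) - 330 = ((-5)² + 1*(-2)) - 330 = (25 - 2) - 330 = 23 - 330 = -307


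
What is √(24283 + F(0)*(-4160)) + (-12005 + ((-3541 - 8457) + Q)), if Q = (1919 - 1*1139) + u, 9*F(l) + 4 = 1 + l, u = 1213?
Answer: -22010 + √231027/3 ≈ -21850.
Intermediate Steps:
F(l) = -⅓ + l/9 (F(l) = -4/9 + (1 + l)/9 = -4/9 + (⅑ + l/9) = -⅓ + l/9)
Q = 1993 (Q = (1919 - 1*1139) + 1213 = (1919 - 1139) + 1213 = 780 + 1213 = 1993)
√(24283 + F(0)*(-4160)) + (-12005 + ((-3541 - 8457) + Q)) = √(24283 + (-⅓ + (⅑)*0)*(-4160)) + (-12005 + ((-3541 - 8457) + 1993)) = √(24283 + (-⅓ + 0)*(-4160)) + (-12005 + (-11998 + 1993)) = √(24283 - ⅓*(-4160)) + (-12005 - 10005) = √(24283 + 4160/3) - 22010 = √(77009/3) - 22010 = √231027/3 - 22010 = -22010 + √231027/3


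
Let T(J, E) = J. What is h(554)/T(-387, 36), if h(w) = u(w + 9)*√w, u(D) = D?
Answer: -563*√554/387 ≈ -34.241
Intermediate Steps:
h(w) = √w*(9 + w) (h(w) = (w + 9)*√w = (9 + w)*√w = √w*(9 + w))
h(554)/T(-387, 36) = (√554*(9 + 554))/(-387) = (√554*563)*(-1/387) = (563*√554)*(-1/387) = -563*√554/387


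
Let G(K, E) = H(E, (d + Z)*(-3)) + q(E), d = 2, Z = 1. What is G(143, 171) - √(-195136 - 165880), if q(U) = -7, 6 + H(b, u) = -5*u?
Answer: 32 - 2*I*√90254 ≈ 32.0 - 600.85*I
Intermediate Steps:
H(b, u) = -6 - 5*u
G(K, E) = 32 (G(K, E) = (-6 - 5*(2 + 1)*(-3)) - 7 = (-6 - 15*(-3)) - 7 = (-6 - 5*(-9)) - 7 = (-6 + 45) - 7 = 39 - 7 = 32)
G(143, 171) - √(-195136 - 165880) = 32 - √(-195136 - 165880) = 32 - √(-361016) = 32 - 2*I*√90254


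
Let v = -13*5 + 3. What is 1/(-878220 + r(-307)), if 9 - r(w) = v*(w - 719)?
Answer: -1/941823 ≈ -1.0618e-6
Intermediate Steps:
v = -62 (v = -65 + 3 = -62)
r(w) = -44569 + 62*w (r(w) = 9 - (-62)*(w - 719) = 9 - (-62)*(-719 + w) = 9 - (44578 - 62*w) = 9 + (-44578 + 62*w) = -44569 + 62*w)
1/(-878220 + r(-307)) = 1/(-878220 + (-44569 + 62*(-307))) = 1/(-878220 + (-44569 - 19034)) = 1/(-878220 - 63603) = 1/(-941823) = -1/941823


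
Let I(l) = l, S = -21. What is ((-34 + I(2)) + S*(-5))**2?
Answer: 5329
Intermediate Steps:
((-34 + I(2)) + S*(-5))**2 = ((-34 + 2) - 21*(-5))**2 = (-32 + 105)**2 = 73**2 = 5329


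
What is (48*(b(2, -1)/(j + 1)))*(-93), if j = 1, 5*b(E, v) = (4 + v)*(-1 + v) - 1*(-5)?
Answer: 2232/5 ≈ 446.40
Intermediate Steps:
b(E, v) = 1 + (-1 + v)*(4 + v)/5 (b(E, v) = ((4 + v)*(-1 + v) - 1*(-5))/5 = ((-1 + v)*(4 + v) + 5)/5 = (5 + (-1 + v)*(4 + v))/5 = 1 + (-1 + v)*(4 + v)/5)
(48*(b(2, -1)/(j + 1)))*(-93) = (48*((⅕ + (⅕)*(-1)² + (⅗)*(-1))/(1 + 1)))*(-93) = (48*((⅕ + (⅕)*1 - ⅗)/2))*(-93) = (48*((⅕ + ⅕ - ⅗)/2))*(-93) = (48*((½)*(-⅕)))*(-93) = (48*(-⅒))*(-93) = -24/5*(-93) = 2232/5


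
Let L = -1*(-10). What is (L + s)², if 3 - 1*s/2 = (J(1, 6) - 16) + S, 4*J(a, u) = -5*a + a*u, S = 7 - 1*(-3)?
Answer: 3025/4 ≈ 756.25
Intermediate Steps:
S = 10 (S = 7 + 3 = 10)
J(a, u) = -5*a/4 + a*u/4 (J(a, u) = (-5*a + a*u)/4 = -5*a/4 + a*u/4)
s = 35/2 (s = 6 - 2*(((¼)*1*(-5 + 6) - 16) + 10) = 6 - 2*(((¼)*1*1 - 16) + 10) = 6 - 2*((¼ - 16) + 10) = 6 - 2*(-63/4 + 10) = 6 - 2*(-23/4) = 6 + 23/2 = 35/2 ≈ 17.500)
L = 10
(L + s)² = (10 + 35/2)² = (55/2)² = 3025/4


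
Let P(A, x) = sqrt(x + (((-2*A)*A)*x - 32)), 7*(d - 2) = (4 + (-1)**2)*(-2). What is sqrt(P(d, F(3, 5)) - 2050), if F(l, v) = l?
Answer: sqrt(-100450 + 7*I*sqrt(1517))/7 ≈ 0.061445 + 45.277*I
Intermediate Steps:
d = 4/7 (d = 2 + ((4 + (-1)**2)*(-2))/7 = 2 + ((4 + 1)*(-2))/7 = 2 + (5*(-2))/7 = 2 + (1/7)*(-10) = 2 - 10/7 = 4/7 ≈ 0.57143)
P(A, x) = sqrt(-32 + x - 2*x*A**2) (P(A, x) = sqrt(x + ((-2*A**2)*x - 32)) = sqrt(x + (-2*x*A**2 - 32)) = sqrt(x + (-32 - 2*x*A**2)) = sqrt(-32 + x - 2*x*A**2))
sqrt(P(d, F(3, 5)) - 2050) = sqrt(sqrt(-32 + 3 - 2*3*(4/7)**2) - 2050) = sqrt(sqrt(-32 + 3 - 2*3*16/49) - 2050) = sqrt(sqrt(-32 + 3 - 96/49) - 2050) = sqrt(sqrt(-1517/49) - 2050) = sqrt(I*sqrt(1517)/7 - 2050) = sqrt(-2050 + I*sqrt(1517)/7)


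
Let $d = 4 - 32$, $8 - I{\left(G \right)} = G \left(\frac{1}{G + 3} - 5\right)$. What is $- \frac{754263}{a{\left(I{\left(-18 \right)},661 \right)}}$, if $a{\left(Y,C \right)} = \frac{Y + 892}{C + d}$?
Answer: $- \frac{795747465}{1348} \approx -5.9032 \cdot 10^{5}$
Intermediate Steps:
$I{\left(G \right)} = 8 - G \left(-5 + \frac{1}{3 + G}\right)$ ($I{\left(G \right)} = 8 - G \left(\frac{1}{G + 3} - 5\right) = 8 - G \left(\frac{1}{3 + G} - 5\right) = 8 - G \left(-5 + \frac{1}{3 + G}\right)$)
$d = -28$ ($d = 4 - 32 = -28$)
$a{\left(Y,C \right)} = \frac{892 + Y}{-28 + C}$ ($a{\left(Y,C \right)} = \frac{Y + 892}{C - 28} = \frac{892 + Y}{-28 + C}$)
$- \frac{754263}{a{\left(I{\left(-18 \right)},661 \right)}} = - \frac{754263}{\frac{1}{-28 + 661} \left(892 + \frac{24 + 5 \left(-18\right)^{2} + 22 \left(-18\right)}{3 - 18}\right)} = - \frac{754263}{\frac{1}{633} \left(892 + \frac{24 + 5 \cdot 324 - 396}{-15}\right)} = - \frac{754263}{\frac{1}{633} \left(892 - \frac{24 + 1620 - 396}{15}\right)} = - \frac{754263}{\frac{1}{633} \left(892 - \frac{416}{5}\right)} = - \frac{754263}{\frac{1}{633} \cdot \frac{4044}{5}} = - \frac{754263}{\frac{1348}{1055}} = \left(-754263\right) \frac{1055}{1348} = - \frac{795747465}{1348}$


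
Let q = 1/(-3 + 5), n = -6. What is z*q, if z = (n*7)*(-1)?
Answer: 21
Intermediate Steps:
z = 42 (z = -6*7*(-1) = -42*(-1) = 42)
q = ½ (q = 1/2 = ½ ≈ 0.50000)
z*q = 42*(½) = 21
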